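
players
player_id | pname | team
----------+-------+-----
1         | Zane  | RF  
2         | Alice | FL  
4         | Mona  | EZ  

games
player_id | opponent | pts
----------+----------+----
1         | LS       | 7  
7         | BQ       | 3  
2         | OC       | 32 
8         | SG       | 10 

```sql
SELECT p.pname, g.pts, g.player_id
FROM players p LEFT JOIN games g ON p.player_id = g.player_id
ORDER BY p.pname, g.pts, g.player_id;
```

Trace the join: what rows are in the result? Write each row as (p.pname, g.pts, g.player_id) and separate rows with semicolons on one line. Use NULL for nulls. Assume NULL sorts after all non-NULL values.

LEFT JOIN keeps every row from `players`; unmatched rows get NULL for `games`'s columns.
Matching on p.player_id = g.player_id.
Matched pairs: 2; unmatched p rows kept: 1.

(Alice, 32, 2); (Mona, NULL, NULL); (Zane, 7, 1)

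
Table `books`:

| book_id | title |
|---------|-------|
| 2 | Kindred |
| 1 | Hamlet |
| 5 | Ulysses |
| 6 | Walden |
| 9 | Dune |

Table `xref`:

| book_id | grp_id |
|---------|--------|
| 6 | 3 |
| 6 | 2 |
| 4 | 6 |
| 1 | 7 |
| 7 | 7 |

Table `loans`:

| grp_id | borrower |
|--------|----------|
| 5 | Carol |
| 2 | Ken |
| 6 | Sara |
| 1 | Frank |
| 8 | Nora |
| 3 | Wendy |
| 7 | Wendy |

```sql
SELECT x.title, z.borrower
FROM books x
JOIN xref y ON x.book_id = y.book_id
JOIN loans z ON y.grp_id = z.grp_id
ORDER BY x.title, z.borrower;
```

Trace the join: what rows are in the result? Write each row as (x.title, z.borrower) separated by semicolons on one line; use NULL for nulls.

(Hamlet, Wendy); (Walden, Ken); (Walden, Wendy)

Joins associate left-to-right: books INNER JOIN xref on book_id gives 3 intermediate row(s).
Then INNER JOIN `loans z` on grp_id: keep only rows whose y.grp_id appears in z.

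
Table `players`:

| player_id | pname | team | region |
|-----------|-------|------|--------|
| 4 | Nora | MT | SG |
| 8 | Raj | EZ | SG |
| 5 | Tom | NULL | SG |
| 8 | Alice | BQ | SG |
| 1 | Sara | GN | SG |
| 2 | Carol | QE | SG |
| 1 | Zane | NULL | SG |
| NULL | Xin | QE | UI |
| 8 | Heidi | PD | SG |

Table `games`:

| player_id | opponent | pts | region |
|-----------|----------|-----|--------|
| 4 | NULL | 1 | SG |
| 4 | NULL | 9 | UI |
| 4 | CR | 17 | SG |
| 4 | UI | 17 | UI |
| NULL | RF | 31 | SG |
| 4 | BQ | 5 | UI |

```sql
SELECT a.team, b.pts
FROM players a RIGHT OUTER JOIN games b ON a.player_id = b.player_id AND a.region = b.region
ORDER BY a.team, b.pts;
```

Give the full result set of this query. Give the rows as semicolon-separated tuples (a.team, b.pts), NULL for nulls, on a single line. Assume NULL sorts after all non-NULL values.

(MT, 1); (MT, 17); (NULL, 5); (NULL, 9); (NULL, 17); (NULL, 31)

RIGHT JOIN keeps every row from `games`; unmatched rows get NULL for `players`'s columns.
Matching on a.player_id = b.player_id AND a.region = b.region. A NULL in a compared column never satisfies the condition.
- a[0] player_id=4, region=SG → 2 match(es) in b → 2 row(s).
- a[1] player_id=8, region=SG → no match.
- a[2] player_id=5, region=SG → no match.
- a[3] player_id=8, region=SG → no match.
- a[4] player_id=1, region=SG → no match.
- a[5] player_id=2, region=SG → no match.
- a[6] player_id=1, region=SG → no match.
- a[7] player_id=NULL, region=UI → no match.
- a[8] player_id=8, region=SG → no match.
- plus 4 unmatched b row(s), each kept with NULL a columns.
After projecting and ordering:
a.team | b.pts
MT | 1
MT | 17
NULL | 5
NULL | 9
NULL | 17
NULL | 31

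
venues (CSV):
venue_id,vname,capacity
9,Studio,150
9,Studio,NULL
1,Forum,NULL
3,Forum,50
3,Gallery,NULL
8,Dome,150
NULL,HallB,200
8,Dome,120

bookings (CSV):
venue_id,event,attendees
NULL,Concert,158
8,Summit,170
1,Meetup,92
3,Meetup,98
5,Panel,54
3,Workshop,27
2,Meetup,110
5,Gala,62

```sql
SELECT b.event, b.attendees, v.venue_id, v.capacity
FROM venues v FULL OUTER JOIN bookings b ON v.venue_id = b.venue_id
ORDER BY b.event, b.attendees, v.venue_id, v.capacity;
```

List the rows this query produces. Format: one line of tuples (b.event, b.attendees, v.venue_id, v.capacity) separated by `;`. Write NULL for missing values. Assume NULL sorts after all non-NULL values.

(Concert, 158, NULL, NULL); (Gala, 62, NULL, NULL); (Meetup, 92, 1, NULL); (Meetup, 98, 3, 50); (Meetup, 98, 3, NULL); (Meetup, 110, NULL, NULL); (Panel, 54, NULL, NULL); (Summit, 170, 8, 120); (Summit, 170, 8, 150); (Workshop, 27, 3, 50); (Workshop, 27, 3, NULL); (NULL, NULL, 9, 150); (NULL, NULL, 9, NULL); (NULL, NULL, NULL, 200)

FULL OUTER JOIN keeps every row from both sides; unmatched rows get NULL for the other side's columns.
Matching on v.venue_id = b.venue_id. A NULL in a compared column never satisfies the condition.
- v row (venue_id=9): no match → kept, b columns NULL.
- v row (venue_id=9): no match → kept, b columns NULL.
- v row (venue_id=1): matches 1 b row(s) → 1 output row(s).
- v row (venue_id=3): matches 2 b row(s) → 2 output row(s).
- v row (venue_id=3): matches 2 b row(s) → 2 output row(s).
- v row (venue_id=8): matches 1 b row(s) → 1 output row(s).
- v row (venue_id=NULL): no match → kept, b columns NULL.
- v row (venue_id=8): matches 1 b row(s) → 1 output row(s).
- 4 b row(s) had no v match → kept, v columns NULL.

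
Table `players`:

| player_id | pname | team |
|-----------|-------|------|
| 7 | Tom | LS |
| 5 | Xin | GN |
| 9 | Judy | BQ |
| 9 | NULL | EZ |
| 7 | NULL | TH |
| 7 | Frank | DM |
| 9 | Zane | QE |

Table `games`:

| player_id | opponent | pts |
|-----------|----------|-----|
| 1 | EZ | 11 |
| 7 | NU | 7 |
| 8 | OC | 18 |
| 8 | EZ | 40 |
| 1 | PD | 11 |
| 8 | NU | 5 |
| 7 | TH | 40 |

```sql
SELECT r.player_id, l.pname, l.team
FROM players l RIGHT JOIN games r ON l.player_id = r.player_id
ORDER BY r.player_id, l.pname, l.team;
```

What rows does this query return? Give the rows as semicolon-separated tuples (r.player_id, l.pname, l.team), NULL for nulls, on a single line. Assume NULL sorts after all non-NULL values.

RIGHT JOIN keeps every row from `games`; unmatched rows get NULL for `players`'s columns.
Matching on l.player_id = r.player_id.
- l (player_id=7) pairs with 2 row(s) of r.
- l (player_id=5) has no partner in r.
- l (player_id=9) has no partner in r.
- l (player_id=9) has no partner in r.
- l (player_id=7) pairs with 2 row(s) of r.
- l (player_id=7) pairs with 2 row(s) of r.
- l (player_id=9) has no partner in r.
- 5 row(s) from r found no l partner → padded with NULL.

(1, NULL, NULL); (1, NULL, NULL); (7, Frank, DM); (7, Frank, DM); (7, Tom, LS); (7, Tom, LS); (7, NULL, TH); (7, NULL, TH); (8, NULL, NULL); (8, NULL, NULL); (8, NULL, NULL)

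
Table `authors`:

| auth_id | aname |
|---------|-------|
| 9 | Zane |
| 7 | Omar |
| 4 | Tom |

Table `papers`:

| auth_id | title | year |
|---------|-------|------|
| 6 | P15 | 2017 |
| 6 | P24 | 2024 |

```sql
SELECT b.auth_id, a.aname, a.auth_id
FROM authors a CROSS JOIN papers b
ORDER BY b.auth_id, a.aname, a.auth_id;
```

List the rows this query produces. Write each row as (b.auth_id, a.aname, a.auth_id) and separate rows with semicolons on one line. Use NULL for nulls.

(6, Omar, 7); (6, Omar, 7); (6, Tom, 4); (6, Tom, 4); (6, Zane, 9); (6, Zane, 9)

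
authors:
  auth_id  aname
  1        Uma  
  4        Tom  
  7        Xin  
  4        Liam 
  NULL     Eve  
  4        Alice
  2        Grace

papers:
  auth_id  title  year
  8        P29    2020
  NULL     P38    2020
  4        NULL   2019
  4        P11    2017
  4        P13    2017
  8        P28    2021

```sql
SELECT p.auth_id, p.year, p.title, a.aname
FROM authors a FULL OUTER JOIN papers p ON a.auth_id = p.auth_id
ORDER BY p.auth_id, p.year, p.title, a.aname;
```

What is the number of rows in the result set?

16

FULL OUTER JOIN keeps every row from both sides; unmatched rows get NULL for the other side's columns.
Matching on a.auth_id = p.auth_id. A NULL in a compared column never satisfies the condition.
- a (auth_id=1) has no partner → padded with NULL.
- a (auth_id=4) pairs with 3 row(s) of p.
- a (auth_id=7) has no partner → padded with NULL.
- a (auth_id=4) pairs with 3 row(s) of p.
- a (auth_id=NULL) has no partner → padded with NULL.
- a (auth_id=4) pairs with 3 row(s) of p.
- a (auth_id=2) has no partner → padded with NULL.
- 3 row(s) from p found no a partner → padded with NULL.
Total: 9 matched + 7 padded = 16 rows.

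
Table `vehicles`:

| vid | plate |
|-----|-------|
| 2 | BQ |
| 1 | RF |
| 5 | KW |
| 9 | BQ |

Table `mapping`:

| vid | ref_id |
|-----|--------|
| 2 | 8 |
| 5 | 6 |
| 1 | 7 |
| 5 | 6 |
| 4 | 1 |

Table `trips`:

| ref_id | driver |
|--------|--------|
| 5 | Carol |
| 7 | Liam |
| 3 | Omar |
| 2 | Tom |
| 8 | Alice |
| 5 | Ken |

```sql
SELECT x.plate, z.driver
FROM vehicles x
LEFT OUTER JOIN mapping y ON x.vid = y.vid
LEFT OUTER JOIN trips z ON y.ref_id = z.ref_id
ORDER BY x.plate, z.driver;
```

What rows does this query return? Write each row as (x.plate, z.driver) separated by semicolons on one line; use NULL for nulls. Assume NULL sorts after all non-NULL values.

Evaluate left to right. First `vehicles x LEFT JOIN mapping y` on vid: 5 row(s).
Then LEFT JOIN `trips z` on ref_id: each of those 5 rows is kept; rows whose y.ref_id has no match in z get NULL for z's columns.

(BQ, Alice); (BQ, NULL); (KW, NULL); (KW, NULL); (RF, Liam)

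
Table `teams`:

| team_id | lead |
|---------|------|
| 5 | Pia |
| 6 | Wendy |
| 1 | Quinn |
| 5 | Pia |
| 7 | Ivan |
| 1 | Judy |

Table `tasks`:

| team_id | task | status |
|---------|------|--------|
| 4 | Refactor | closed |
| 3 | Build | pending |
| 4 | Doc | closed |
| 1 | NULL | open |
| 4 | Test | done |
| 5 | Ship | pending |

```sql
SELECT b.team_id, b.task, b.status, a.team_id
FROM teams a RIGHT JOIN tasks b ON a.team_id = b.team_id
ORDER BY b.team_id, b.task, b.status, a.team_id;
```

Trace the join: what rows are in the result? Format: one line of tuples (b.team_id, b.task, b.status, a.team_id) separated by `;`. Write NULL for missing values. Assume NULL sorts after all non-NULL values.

RIGHT JOIN keeps every row from `tasks`; unmatched rows get NULL for `teams`'s columns.
Matching on a.team_id = b.team_id.
- a (team_id=5) pairs with 1 row(s) of b.
- a (team_id=6) has no partner in b.
- a (team_id=1) pairs with 1 row(s) of b.
- a (team_id=5) pairs with 1 row(s) of b.
- a (team_id=7) has no partner in b.
- a (team_id=1) pairs with 1 row(s) of b.
- 4 row(s) from b found no a partner → padded with NULL.
After projecting and ordering:
b.team_id | b.task | b.status | a.team_id
1 | NULL | open | 1
1 | NULL | open | 1
3 | Build | pending | NULL
4 | Doc | closed | NULL
4 | Refactor | closed | NULL
4 | Test | done | NULL
5 | Ship | pending | 5
5 | Ship | pending | 5

(1, NULL, open, 1); (1, NULL, open, 1); (3, Build, pending, NULL); (4, Doc, closed, NULL); (4, Refactor, closed, NULL); (4, Test, done, NULL); (5, Ship, pending, 5); (5, Ship, pending, 5)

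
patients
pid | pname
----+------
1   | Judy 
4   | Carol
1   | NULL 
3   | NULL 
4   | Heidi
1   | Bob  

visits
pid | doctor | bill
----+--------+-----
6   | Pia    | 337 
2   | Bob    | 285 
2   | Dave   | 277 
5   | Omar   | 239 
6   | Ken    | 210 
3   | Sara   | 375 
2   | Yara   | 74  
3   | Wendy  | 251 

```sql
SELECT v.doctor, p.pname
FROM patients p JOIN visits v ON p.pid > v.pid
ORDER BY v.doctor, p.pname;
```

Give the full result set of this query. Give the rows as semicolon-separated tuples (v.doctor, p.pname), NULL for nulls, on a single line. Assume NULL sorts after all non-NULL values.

(Bob, Carol); (Bob, Heidi); (Bob, NULL); (Dave, Carol); (Dave, Heidi); (Dave, NULL); (Sara, Carol); (Sara, Heidi); (Wendy, Carol); (Wendy, Heidi); (Yara, Carol); (Yara, Heidi); (Yara, NULL)

INNER JOIN keeps only pairs where the ON condition holds.
Matching on p.pid > v.pid.
- pid=1: no matching v row, dropped.
- pid=4: 5 matching v row(s), so 5 row(s) emitted.
- pid=1: no matching v row, dropped.
- pid=3: 3 matching v row(s), so 3 row(s) emitted.
- pid=4: 5 matching v row(s), so 5 row(s) emitted.
- pid=1: no matching v row, dropped.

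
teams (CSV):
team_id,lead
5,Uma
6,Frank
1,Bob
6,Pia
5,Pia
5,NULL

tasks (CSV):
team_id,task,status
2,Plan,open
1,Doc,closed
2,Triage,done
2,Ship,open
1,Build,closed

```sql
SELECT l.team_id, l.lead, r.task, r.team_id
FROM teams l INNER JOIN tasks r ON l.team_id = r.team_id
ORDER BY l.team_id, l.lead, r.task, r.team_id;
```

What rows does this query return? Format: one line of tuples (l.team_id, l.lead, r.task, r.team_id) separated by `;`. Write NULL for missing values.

(1, Bob, Build, 1); (1, Bob, Doc, 1)

INNER JOIN keeps only pairs where the ON condition holds.
Matching on l.team_id = r.team_id.
Matched pairs: 2.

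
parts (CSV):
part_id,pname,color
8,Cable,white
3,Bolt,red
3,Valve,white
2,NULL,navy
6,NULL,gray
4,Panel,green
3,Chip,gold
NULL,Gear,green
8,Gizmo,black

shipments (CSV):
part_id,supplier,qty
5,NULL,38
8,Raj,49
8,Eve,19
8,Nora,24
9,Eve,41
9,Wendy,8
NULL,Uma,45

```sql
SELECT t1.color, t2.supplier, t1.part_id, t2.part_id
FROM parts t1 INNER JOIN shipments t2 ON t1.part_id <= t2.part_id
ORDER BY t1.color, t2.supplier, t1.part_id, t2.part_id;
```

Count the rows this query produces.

45

INNER JOIN keeps only pairs where the ON condition holds.
Matching on t1.part_id <= t2.part_id. A NULL in a compared column never satisfies the condition.
- part_id=8: 5 matching t2 row(s), so 5 row(s) emitted.
- part_id=3: 6 matching t2 row(s), so 6 row(s) emitted.
- part_id=3: 6 matching t2 row(s), so 6 row(s) emitted.
- part_id=2: 6 matching t2 row(s), so 6 row(s) emitted.
- part_id=6: 5 matching t2 row(s), so 5 row(s) emitted.
- part_id=4: 6 matching t2 row(s), so 6 row(s) emitted.
- part_id=3: 6 matching t2 row(s), so 6 row(s) emitted.
- part_id=NULL: no matching t2 row, dropped.
- part_id=8: 5 matching t2 row(s), so 5 row(s) emitted.
Total: 45 rows.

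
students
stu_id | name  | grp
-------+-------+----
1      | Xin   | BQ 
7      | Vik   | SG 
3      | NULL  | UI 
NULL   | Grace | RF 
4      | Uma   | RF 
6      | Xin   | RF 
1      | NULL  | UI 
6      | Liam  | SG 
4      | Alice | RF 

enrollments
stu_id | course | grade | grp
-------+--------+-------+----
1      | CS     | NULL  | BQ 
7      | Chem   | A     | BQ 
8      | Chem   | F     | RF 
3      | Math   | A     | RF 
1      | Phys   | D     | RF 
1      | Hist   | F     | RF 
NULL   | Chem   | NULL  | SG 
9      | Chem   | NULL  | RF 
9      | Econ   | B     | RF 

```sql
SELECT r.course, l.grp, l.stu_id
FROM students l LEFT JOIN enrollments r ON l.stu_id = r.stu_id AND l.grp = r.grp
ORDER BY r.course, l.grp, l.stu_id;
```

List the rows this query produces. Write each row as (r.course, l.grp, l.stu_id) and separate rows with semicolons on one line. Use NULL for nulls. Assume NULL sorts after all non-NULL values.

(CS, BQ, 1); (NULL, RF, 4); (NULL, RF, 4); (NULL, RF, 6); (NULL, RF, NULL); (NULL, SG, 6); (NULL, SG, 7); (NULL, UI, 1); (NULL, UI, 3)

LEFT JOIN keeps every row from `students`; unmatched rows get NULL for `enrollments`'s columns.
Matching on l.stu_id = r.stu_id AND l.grp = r.grp. A NULL in a compared column never satisfies the condition.
- l (stu_id=1, grp=BQ) pairs with 1 row(s) of r.
- l (stu_id=7, grp=SG) has no partner → padded with NULL.
- l (stu_id=3, grp=UI) has no partner → padded with NULL.
- l (stu_id=NULL, grp=RF) has no partner → padded with NULL.
- l (stu_id=4, grp=RF) has no partner → padded with NULL.
- l (stu_id=6, grp=RF) has no partner → padded with NULL.
- l (stu_id=1, grp=UI) has no partner → padded with NULL.
- l (stu_id=6, grp=SG) has no partner → padded with NULL.
- l (stu_id=4, grp=RF) has no partner → padded with NULL.
After projecting and ordering:
r.course | l.grp | l.stu_id
CS | BQ | 1
NULL | RF | 4
NULL | RF | 4
NULL | RF | 6
NULL | RF | NULL
NULL | SG | 6
NULL | SG | 7
NULL | UI | 1
NULL | UI | 3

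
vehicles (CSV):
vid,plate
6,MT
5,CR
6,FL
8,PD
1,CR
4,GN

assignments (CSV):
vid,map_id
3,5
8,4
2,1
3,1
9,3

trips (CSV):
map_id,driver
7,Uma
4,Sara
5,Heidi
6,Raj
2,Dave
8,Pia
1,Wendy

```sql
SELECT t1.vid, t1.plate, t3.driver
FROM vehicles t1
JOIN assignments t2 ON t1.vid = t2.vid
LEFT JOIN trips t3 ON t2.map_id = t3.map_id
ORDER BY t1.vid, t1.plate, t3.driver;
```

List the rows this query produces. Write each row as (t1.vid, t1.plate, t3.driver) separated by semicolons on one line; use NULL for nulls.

Joins associate left-to-right: vehicles INNER JOIN assignments on vid gives 1 intermediate row(s).
Then LEFT JOIN `trips t3` on map_id: each of those 1 rows is kept; rows whose t2.map_id has no match in t3 get NULL for t3's columns.

(8, PD, Sara)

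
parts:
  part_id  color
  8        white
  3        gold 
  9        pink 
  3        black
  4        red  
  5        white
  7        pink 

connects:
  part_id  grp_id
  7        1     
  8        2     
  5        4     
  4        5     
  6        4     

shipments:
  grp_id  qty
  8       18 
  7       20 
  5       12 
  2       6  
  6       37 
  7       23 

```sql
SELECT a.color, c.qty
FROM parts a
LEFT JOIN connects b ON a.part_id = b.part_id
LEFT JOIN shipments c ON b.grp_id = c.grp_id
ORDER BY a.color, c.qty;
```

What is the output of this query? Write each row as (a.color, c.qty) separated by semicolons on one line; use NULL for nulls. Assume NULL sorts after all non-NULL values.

(black, NULL); (gold, NULL); (pink, NULL); (pink, NULL); (red, 12); (white, 6); (white, NULL)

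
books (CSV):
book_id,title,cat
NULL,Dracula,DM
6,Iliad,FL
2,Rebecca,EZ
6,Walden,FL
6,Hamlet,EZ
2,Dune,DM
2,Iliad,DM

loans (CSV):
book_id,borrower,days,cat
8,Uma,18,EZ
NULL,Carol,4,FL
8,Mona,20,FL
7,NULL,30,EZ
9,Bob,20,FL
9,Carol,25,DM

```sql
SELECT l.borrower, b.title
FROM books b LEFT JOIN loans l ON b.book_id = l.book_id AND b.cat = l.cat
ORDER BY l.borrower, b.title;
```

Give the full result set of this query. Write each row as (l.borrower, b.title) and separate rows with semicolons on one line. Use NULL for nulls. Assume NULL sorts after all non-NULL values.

LEFT JOIN keeps every row from `books`; unmatched rows get NULL for `loans`'s columns.
Matching on b.book_id = l.book_id AND b.cat = l.cat. A NULL in a compared column never satisfies the condition.
Matched pairs: 0; unmatched b rows kept: 7.

(NULL, Dracula); (NULL, Dune); (NULL, Hamlet); (NULL, Iliad); (NULL, Iliad); (NULL, Rebecca); (NULL, Walden)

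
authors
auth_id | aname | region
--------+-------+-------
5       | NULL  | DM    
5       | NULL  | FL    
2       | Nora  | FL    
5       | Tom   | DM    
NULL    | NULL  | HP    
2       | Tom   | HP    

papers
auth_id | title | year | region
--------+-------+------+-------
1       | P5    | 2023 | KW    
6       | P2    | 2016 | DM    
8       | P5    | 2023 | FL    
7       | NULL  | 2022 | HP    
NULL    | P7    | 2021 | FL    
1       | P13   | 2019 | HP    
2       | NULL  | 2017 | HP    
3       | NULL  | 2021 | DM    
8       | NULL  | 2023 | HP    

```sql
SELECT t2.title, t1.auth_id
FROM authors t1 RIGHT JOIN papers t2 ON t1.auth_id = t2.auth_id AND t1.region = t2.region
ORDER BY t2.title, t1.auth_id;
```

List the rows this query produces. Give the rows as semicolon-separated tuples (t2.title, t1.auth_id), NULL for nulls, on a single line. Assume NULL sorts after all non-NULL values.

(P13, NULL); (P2, NULL); (P5, NULL); (P5, NULL); (P7, NULL); (NULL, 2); (NULL, NULL); (NULL, NULL); (NULL, NULL)

RIGHT JOIN keeps every row from `papers`; unmatched rows get NULL for `authors`'s columns.
Matching on t1.auth_id = t2.auth_id AND t1.region = t2.region. A NULL in a compared column never satisfies the condition.
Matched pairs: 1; unmatched t2 rows kept: 8.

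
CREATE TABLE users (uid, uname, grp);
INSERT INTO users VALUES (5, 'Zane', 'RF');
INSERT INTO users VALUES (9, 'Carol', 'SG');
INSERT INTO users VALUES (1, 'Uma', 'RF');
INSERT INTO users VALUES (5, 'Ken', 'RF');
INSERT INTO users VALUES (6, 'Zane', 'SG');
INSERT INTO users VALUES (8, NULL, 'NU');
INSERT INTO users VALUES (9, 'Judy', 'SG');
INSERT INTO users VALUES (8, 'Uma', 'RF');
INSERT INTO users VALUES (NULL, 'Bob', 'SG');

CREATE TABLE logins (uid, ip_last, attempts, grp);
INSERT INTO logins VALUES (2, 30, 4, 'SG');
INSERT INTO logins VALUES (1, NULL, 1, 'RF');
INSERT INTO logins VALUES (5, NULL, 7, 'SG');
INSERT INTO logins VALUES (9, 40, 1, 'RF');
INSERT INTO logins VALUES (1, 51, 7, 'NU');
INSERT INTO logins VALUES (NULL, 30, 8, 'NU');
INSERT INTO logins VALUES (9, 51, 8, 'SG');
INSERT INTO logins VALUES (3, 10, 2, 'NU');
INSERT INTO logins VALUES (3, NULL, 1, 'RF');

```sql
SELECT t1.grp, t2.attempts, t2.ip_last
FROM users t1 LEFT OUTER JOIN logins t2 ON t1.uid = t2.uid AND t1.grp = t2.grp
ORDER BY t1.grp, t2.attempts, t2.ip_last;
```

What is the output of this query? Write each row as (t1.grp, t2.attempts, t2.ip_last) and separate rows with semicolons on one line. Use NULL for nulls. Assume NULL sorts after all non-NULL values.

LEFT JOIN keeps every row from `users`; unmatched rows get NULL for `logins`'s columns.
Matching on t1.uid = t2.uid AND t1.grp = t2.grp. A NULL in a compared column never satisfies the condition.
- t1 row (uid=5, grp=RF): no match → kept, t2 columns NULL.
- t1 row (uid=9, grp=SG): matches 1 t2 row(s) → 1 output row(s).
- t1 row (uid=1, grp=RF): matches 1 t2 row(s) → 1 output row(s).
- t1 row (uid=5, grp=RF): no match → kept, t2 columns NULL.
- t1 row (uid=6, grp=SG): no match → kept, t2 columns NULL.
- t1 row (uid=8, grp=NU): no match → kept, t2 columns NULL.
- t1 row (uid=9, grp=SG): matches 1 t2 row(s) → 1 output row(s).
- t1 row (uid=8, grp=RF): no match → kept, t2 columns NULL.
- t1 row (uid=NULL, grp=SG): no match → kept, t2 columns NULL.
After projecting and ordering:
t1.grp | t2.attempts | t2.ip_last
NU | NULL | NULL
RF | 1 | NULL
RF | NULL | NULL
RF | NULL | NULL
RF | NULL | NULL
SG | 8 | 51
SG | 8 | 51
SG | NULL | NULL
SG | NULL | NULL

(NU, NULL, NULL); (RF, 1, NULL); (RF, NULL, NULL); (RF, NULL, NULL); (RF, NULL, NULL); (SG, 8, 51); (SG, 8, 51); (SG, NULL, NULL); (SG, NULL, NULL)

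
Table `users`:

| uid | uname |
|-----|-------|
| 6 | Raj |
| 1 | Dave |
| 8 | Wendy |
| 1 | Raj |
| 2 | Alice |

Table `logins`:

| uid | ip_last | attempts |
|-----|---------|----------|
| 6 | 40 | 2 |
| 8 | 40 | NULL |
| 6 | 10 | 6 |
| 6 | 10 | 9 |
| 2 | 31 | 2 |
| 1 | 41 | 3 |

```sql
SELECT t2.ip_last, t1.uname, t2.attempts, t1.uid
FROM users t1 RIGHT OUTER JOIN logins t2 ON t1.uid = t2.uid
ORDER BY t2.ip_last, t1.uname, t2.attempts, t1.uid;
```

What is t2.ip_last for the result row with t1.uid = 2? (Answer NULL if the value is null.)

RIGHT JOIN keeps every row from `logins`; unmatched rows get NULL for `users`'s columns.
Matching on t1.uid = t2.uid.
- t1[0] uid=6 → 3 match(es) in t2 → 3 row(s).
- t1[1] uid=1 → 1 match(es) in t2 → 1 row(s).
- t1[2] uid=8 → 1 match(es) in t2 → 1 row(s).
- t1[3] uid=1 → 1 match(es) in t2 → 1 row(s).
- t1[4] uid=2 → 1 match(es) in t2 → 1 row(s).
- every t2 row matched at least one t1 row.

31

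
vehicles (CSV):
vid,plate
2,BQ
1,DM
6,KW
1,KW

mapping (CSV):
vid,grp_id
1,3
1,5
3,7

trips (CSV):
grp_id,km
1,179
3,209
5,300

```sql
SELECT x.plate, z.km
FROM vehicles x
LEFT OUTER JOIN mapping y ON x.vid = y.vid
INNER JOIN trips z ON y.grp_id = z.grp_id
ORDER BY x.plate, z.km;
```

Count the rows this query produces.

Step 1 — x LEFT JOIN y on vid → 6 row(s).
Then INNER JOIN `trips z` on grp_id: keep only rows whose y.grp_id appears in z.
Result: 4 row(s).

4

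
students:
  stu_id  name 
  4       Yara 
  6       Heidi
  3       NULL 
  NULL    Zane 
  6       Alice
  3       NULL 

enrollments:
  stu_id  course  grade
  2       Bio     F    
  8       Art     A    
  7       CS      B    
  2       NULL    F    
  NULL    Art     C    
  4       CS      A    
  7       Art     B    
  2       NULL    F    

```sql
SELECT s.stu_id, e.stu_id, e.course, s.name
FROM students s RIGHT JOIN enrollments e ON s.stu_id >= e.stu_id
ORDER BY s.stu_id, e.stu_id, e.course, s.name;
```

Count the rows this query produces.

22

RIGHT JOIN keeps every row from `enrollments`; unmatched rows get NULL for `students`'s columns.
Matching on s.stu_id >= e.stu_id. A NULL in a compared column never satisfies the condition.
Matched pairs: 18; unmatched e rows kept: 4.
Total: 18 matched + 4 padded = 22 rows.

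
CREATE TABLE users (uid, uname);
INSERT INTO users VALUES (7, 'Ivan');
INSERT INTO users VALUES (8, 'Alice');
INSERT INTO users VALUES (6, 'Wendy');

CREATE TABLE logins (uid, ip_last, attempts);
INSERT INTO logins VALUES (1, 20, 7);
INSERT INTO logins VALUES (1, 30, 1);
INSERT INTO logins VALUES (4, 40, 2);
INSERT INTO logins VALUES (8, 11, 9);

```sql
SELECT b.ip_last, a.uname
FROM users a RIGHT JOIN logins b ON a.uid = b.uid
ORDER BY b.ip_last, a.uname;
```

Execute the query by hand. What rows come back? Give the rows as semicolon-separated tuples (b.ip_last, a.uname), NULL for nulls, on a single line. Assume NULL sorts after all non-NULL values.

(11, Alice); (20, NULL); (30, NULL); (40, NULL)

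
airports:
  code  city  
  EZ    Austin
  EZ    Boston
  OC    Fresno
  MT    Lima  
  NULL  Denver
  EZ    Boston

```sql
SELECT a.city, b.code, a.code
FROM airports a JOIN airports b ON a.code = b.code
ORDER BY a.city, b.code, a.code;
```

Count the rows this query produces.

11

INNER JOIN keeps only pairs where the ON condition holds.
Matching on a.code = b.code. A NULL in a compared column never satisfies the condition.
Matched pairs: 11.
Total: 11 rows.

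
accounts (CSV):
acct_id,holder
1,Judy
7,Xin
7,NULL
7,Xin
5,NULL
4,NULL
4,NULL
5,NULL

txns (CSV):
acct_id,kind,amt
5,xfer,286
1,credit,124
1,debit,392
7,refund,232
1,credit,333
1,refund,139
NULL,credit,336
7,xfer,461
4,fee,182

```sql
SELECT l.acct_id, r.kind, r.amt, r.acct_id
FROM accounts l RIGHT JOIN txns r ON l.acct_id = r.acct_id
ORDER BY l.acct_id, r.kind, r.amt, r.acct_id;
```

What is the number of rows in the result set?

RIGHT JOIN keeps every row from `txns`; unmatched rows get NULL for `accounts`'s columns.
Matching on l.acct_id = r.acct_id. A NULL in a compared column never satisfies the condition.
Matched pairs: 14; unmatched r rows kept: 1.
Total: 14 matched + 1 padded = 15 rows.

15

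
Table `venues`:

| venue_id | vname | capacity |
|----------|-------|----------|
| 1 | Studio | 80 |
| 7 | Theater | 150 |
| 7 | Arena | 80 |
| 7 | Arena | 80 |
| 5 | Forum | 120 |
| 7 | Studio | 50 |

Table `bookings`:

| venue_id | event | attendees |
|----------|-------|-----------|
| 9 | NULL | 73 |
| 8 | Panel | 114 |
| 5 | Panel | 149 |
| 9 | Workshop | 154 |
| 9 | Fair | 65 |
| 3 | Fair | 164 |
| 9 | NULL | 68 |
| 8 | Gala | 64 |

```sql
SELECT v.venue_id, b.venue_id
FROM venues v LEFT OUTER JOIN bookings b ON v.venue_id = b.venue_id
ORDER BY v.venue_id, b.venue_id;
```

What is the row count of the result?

6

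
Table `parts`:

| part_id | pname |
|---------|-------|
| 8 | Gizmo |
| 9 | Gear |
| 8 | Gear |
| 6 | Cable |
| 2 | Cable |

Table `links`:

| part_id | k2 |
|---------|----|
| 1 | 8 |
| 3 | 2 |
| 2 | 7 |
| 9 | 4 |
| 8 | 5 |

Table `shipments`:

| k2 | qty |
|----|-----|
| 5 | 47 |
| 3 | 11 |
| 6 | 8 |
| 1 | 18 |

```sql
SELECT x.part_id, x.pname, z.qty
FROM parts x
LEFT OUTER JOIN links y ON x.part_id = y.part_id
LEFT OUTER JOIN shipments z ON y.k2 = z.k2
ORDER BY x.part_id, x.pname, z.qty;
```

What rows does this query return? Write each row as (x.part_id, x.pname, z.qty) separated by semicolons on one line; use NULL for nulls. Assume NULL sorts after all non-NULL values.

Step 1 — x LEFT JOIN y on part_id → 5 row(s).
Then LEFT JOIN `shipments z` on k2: each of those 5 rows is kept; rows whose y.k2 has no match in z get NULL for z's columns.

(2, Cable, NULL); (6, Cable, NULL); (8, Gear, 47); (8, Gizmo, 47); (9, Gear, NULL)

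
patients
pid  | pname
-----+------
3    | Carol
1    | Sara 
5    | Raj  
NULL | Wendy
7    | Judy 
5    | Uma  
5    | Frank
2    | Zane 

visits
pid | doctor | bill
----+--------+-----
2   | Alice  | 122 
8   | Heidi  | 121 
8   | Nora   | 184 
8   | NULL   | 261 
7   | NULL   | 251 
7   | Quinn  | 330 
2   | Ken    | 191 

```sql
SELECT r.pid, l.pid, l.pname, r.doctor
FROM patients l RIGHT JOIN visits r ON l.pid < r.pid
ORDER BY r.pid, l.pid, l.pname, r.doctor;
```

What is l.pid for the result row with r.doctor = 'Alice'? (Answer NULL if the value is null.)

1

RIGHT JOIN keeps every row from `visits`; unmatched rows get NULL for `patients`'s columns.
Matching on l.pid < r.pid. A NULL in a compared column never satisfies the condition.
- l[0] pid=3 → 5 match(es) in r → 5 row(s).
- l[1] pid=1 → 7 match(es) in r → 7 row(s).
- l[2] pid=5 → 5 match(es) in r → 5 row(s).
- l[3] pid=NULL → no match.
- l[4] pid=7 → 3 match(es) in r → 3 row(s).
- l[5] pid=5 → 5 match(es) in r → 5 row(s).
- l[6] pid=5 → 5 match(es) in r → 5 row(s).
- l[7] pid=2 → 5 match(es) in r → 5 row(s).
- every r row matched at least one l row.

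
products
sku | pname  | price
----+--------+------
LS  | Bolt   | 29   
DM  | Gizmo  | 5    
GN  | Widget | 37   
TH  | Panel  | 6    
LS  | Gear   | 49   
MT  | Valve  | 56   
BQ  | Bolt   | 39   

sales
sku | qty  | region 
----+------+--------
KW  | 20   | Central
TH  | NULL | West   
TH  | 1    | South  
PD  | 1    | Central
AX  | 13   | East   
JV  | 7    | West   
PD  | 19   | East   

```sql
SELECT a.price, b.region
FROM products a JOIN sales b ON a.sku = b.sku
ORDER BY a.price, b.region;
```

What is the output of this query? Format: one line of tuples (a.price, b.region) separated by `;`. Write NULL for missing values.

(6, South); (6, West)

INNER JOIN keeps only pairs where the ON condition holds.
Matching on a.sku = b.sku.
- a[0] sku=LS → no match; dropped.
- a[1] sku=DM → no match; dropped.
- a[2] sku=GN → no match; dropped.
- a[3] sku=TH → 2 match(es) in b → 2 row(s).
- a[4] sku=LS → no match; dropped.
- a[5] sku=MT → no match; dropped.
- a[6] sku=BQ → no match; dropped.
After projecting and ordering:
a.price | b.region
6 | South
6 | West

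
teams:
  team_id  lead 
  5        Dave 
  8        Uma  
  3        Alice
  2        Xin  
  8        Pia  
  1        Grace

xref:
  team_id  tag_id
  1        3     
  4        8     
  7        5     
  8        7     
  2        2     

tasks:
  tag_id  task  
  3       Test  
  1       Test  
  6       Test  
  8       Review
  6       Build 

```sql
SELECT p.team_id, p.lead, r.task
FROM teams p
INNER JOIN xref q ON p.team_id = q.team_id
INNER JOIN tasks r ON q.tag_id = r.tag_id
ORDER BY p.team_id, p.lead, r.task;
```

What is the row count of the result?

1

Evaluate left to right. First `teams p INNER JOIN xref q` on team_id: 4 row(s).
Then INNER JOIN `tasks r` on tag_id: keep only rows whose q.tag_id appears in r.
Result: 1 row(s).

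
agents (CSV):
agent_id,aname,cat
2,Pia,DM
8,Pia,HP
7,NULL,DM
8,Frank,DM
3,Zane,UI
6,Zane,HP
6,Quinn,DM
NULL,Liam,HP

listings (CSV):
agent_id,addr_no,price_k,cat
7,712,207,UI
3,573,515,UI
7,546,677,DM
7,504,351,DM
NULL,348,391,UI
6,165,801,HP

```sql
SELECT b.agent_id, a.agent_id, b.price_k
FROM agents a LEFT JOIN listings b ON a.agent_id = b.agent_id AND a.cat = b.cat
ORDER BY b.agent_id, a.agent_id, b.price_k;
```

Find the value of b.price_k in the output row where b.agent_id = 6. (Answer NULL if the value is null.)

LEFT JOIN keeps every row from `agents`; unmatched rows get NULL for `listings`'s columns.
Matching on a.agent_id = b.agent_id AND a.cat = b.cat. A NULL in a compared column never satisfies the condition.
- a row (agent_id=2, cat=DM): no match → kept, b columns NULL.
- a row (agent_id=8, cat=HP): no match → kept, b columns NULL.
- a row (agent_id=7, cat=DM): matches 2 b row(s) → 2 output row(s).
- a row (agent_id=8, cat=DM): no match → kept, b columns NULL.
- a row (agent_id=3, cat=UI): matches 1 b row(s) → 1 output row(s).
- a row (agent_id=6, cat=HP): matches 1 b row(s) → 1 output row(s).
- a row (agent_id=6, cat=DM): no match → kept, b columns NULL.
- a row (agent_id=NULL, cat=HP): no match → kept, b columns NULL.

801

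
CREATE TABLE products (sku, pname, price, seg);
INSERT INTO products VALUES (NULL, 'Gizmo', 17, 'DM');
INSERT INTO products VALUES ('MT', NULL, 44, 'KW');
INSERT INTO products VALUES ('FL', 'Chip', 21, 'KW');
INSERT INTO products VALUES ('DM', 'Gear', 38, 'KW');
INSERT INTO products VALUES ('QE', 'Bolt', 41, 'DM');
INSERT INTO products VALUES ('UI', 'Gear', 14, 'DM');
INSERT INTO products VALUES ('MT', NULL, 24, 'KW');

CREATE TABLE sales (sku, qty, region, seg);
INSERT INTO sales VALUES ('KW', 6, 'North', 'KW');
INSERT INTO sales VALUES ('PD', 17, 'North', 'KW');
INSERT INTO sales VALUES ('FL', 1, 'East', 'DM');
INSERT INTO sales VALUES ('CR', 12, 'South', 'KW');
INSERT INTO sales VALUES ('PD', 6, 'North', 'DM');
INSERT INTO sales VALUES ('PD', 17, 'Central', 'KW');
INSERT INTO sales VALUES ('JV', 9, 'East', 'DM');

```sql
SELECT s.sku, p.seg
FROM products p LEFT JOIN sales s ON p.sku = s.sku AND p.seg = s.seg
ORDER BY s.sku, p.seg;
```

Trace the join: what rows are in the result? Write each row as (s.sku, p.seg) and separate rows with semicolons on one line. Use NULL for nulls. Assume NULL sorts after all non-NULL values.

LEFT JOIN keeps every row from `products`; unmatched rows get NULL for `sales`'s columns.
Matching on p.sku = s.sku AND p.seg = s.seg. A NULL in a compared column never satisfies the condition.
Matched pairs: 0; unmatched p rows kept: 7.

(NULL, DM); (NULL, DM); (NULL, DM); (NULL, KW); (NULL, KW); (NULL, KW); (NULL, KW)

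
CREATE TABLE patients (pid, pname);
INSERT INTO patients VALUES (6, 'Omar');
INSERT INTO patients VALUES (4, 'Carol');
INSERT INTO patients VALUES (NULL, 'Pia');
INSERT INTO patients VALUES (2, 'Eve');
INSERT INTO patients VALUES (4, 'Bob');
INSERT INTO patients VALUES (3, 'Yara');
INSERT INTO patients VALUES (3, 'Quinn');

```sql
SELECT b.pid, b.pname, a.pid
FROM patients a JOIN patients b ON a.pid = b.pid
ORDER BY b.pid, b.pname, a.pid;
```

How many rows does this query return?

10

INNER JOIN keeps only pairs where the ON condition holds.
Matching on a.pid = b.pid. A NULL in a compared column never satisfies the condition.
- pid=6: 1 matching b row(s), so 1 row(s) emitted.
- pid=4: 2 matching b row(s), so 2 row(s) emitted.
- pid=NULL: no matching b row, dropped.
- pid=2: 1 matching b row(s), so 1 row(s) emitted.
- pid=4: 2 matching b row(s), so 2 row(s) emitted.
- pid=3: 2 matching b row(s), so 2 row(s) emitted.
- pid=3: 2 matching b row(s), so 2 row(s) emitted.
Total: 10 rows.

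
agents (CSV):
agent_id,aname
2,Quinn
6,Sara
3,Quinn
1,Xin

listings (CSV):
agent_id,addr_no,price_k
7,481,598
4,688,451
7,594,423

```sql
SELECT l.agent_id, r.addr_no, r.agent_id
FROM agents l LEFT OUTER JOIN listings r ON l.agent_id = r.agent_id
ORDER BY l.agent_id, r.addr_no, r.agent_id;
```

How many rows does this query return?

LEFT JOIN keeps every row from `agents`; unmatched rows get NULL for `listings`'s columns.
Matching on l.agent_id = r.agent_id.
- l[0] agent_id=2 → no match; kept with NULLs on the r side.
- l[1] agent_id=6 → no match; kept with NULLs on the r side.
- l[2] agent_id=3 → no match; kept with NULLs on the r side.
- l[3] agent_id=1 → no match; kept with NULLs on the r side.
Total: 0 matched + 4 padded = 4 rows.

4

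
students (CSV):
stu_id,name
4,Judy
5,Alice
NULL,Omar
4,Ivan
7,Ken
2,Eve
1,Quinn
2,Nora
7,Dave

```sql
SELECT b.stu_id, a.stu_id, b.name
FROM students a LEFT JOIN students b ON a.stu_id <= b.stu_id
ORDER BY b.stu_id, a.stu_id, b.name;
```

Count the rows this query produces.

40

LEFT JOIN keeps every row from `students a`; unmatched rows get NULL for `students b`'s columns.
Matching on a.stu_id <= b.stu_id. A NULL in a compared column never satisfies the condition.
- a (stu_id=4) pairs with 5 row(s) of b.
- a (stu_id=5) pairs with 3 row(s) of b.
- a (stu_id=NULL) has no partner → padded with NULL.
- a (stu_id=4) pairs with 5 row(s) of b.
- a (stu_id=7) pairs with 2 row(s) of b.
- a (stu_id=2) pairs with 7 row(s) of b.
- a (stu_id=1) pairs with 8 row(s) of b.
- a (stu_id=2) pairs with 7 row(s) of b.
- a (stu_id=7) pairs with 2 row(s) of b.
Total: 39 matched + 1 padded = 40 rows.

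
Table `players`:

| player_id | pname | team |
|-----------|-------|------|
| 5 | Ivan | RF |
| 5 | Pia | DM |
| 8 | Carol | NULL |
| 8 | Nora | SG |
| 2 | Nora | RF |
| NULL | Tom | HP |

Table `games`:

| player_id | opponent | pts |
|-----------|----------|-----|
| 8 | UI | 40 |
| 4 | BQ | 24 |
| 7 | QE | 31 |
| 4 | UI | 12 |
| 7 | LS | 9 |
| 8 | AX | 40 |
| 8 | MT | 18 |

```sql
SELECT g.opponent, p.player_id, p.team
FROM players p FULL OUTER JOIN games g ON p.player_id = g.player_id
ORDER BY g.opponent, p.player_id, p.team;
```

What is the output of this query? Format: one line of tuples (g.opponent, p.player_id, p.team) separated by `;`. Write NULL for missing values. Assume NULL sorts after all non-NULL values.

FULL OUTER JOIN keeps every row from both sides; unmatched rows get NULL for the other side's columns.
Matching on p.player_id = g.player_id. A NULL in a compared column never satisfies the condition.
- p (player_id=5) has no partner → padded with NULL.
- p (player_id=5) has no partner → padded with NULL.
- p (player_id=8) pairs with 3 row(s) of g.
- p (player_id=8) pairs with 3 row(s) of g.
- p (player_id=2) has no partner → padded with NULL.
- p (player_id=NULL) has no partner → padded with NULL.
- plus 4 unmatched g row(s), each kept with NULL p columns.

(AX, 8, SG); (AX, 8, NULL); (BQ, NULL, NULL); (LS, NULL, NULL); (MT, 8, SG); (MT, 8, NULL); (QE, NULL, NULL); (UI, 8, SG); (UI, 8, NULL); (UI, NULL, NULL); (NULL, 2, RF); (NULL, 5, DM); (NULL, 5, RF); (NULL, NULL, HP)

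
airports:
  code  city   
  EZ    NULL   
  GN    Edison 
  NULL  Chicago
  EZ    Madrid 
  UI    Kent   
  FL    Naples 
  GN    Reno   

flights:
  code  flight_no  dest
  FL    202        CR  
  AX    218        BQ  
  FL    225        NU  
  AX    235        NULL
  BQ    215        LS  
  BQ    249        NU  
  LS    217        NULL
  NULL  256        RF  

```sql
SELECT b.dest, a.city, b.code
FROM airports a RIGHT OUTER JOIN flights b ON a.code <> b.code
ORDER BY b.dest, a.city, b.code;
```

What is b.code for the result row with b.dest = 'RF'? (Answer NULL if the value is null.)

NULL

RIGHT JOIN keeps every row from `flights`; unmatched rows get NULL for `airports`'s columns.
Matching on a.code <> b.code. A NULL in a compared column never satisfies the condition.
- a row (code=EZ): matches 7 b row(s) → 7 output row(s).
- a row (code=GN): matches 7 b row(s) → 7 output row(s).
- a row (code=NULL): no match.
- a row (code=EZ): matches 7 b row(s) → 7 output row(s).
- a row (code=UI): matches 7 b row(s) → 7 output row(s).
- a row (code=FL): matches 5 b row(s) → 5 output row(s).
- a row (code=GN): matches 7 b row(s) → 7 output row(s).
- plus 1 unmatched b row(s), each kept with NULL a columns.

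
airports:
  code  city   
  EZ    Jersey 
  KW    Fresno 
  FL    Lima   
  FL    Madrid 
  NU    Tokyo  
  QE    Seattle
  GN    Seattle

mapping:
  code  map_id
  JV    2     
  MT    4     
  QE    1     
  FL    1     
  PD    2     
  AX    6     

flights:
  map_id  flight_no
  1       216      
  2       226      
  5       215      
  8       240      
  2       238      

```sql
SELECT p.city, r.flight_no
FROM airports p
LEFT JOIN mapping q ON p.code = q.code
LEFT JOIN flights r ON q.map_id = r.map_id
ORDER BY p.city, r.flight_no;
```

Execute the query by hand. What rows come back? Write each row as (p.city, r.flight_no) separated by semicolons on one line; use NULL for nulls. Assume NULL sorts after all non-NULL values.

(Fresno, NULL); (Jersey, NULL); (Lima, 216); (Madrid, 216); (Seattle, 216); (Seattle, NULL); (Tokyo, NULL)

Joins associate left-to-right: airports LEFT JOIN mapping on code gives 7 intermediate row(s).
Then LEFT JOIN `flights r` on map_id: each of those 7 rows is kept; rows whose q.map_id has no match in r get NULL for r's columns.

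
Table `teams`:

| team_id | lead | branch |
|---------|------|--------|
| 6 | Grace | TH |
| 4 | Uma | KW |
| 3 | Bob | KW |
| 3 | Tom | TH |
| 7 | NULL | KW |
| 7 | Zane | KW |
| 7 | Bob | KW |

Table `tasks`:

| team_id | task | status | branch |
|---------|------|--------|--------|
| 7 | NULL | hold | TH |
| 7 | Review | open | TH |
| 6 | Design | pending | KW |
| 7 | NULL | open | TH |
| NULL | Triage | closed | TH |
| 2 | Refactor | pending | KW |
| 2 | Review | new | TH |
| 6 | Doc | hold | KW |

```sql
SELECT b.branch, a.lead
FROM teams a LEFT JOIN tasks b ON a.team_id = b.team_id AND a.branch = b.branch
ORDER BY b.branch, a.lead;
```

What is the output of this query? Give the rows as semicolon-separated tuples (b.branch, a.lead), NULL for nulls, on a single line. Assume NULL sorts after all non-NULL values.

LEFT JOIN keeps every row from `teams`; unmatched rows get NULL for `tasks`'s columns.
Matching on a.team_id = b.team_id AND a.branch = b.branch. A NULL in a compared column never satisfies the condition.
Matched pairs: 0; unmatched a rows kept: 7.

(NULL, Bob); (NULL, Bob); (NULL, Grace); (NULL, Tom); (NULL, Uma); (NULL, Zane); (NULL, NULL)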